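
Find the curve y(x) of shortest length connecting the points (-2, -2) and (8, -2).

Arc-length functional: J[y] = ∫ sqrt(1 + (y')^2) dx.
Lagrangian L = sqrt(1 + (y')^2) has no explicit y dependence, so ∂L/∂y = 0 and the Euler-Lagrange equation gives
    d/dx( y' / sqrt(1 + (y')^2) ) = 0  ⇒  y' / sqrt(1 + (y')^2) = const.
Hence y' is constant, so y(x) is affine.
Fitting the endpoints (-2, -2) and (8, -2):
    slope m = ((-2) − (-2)) / (8 − (-2)) = 0,
    intercept c = (-2) − m·(-2) = -2.
Extremal: y(x) = -2.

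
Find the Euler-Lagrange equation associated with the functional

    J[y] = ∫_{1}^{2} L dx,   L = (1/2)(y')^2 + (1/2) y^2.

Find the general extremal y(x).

The Lagrangian is L = (1/2)(y')^2 + (1/2) y^2.
∂L/∂y = y.
∂L/∂y' = y'.
The Euler-Lagrange equation d/dx(∂L/∂y') − ∂L/∂y = 0 becomes:
    y'' - y = 0
General solution: y(x) = A e^x + B e^(-x), where A and B are arbitrary constants fixed by the endpoint conditions.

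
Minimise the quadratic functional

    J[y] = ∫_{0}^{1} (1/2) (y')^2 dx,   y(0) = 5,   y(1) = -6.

The Lagrangian is L = (1/2) (y')^2.
Compute ∂L/∂y = 0, ∂L/∂y' = y'.
The Euler-Lagrange equation d/dx(∂L/∂y') − ∂L/∂y = 0 reduces to
    y'' = 0.
Its general solution is
    y(x) = A x + B,
with A, B fixed by the endpoint conditions.
Applying the endpoint conditions y(0) = 5 and y(1) = -6: solve A·0 + B = 5 and A·1 + B = -6. Subtracting gives A(1 − 0) = -6 − 5, so A = -11, and B = 5 − A·0 = 5. Therefore
    y(x) = -11 x + 5.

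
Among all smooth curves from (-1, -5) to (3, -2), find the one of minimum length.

Arc-length functional: J[y] = ∫ sqrt(1 + (y')^2) dx.
Lagrangian L = sqrt(1 + (y')^2) has no explicit y dependence, so ∂L/∂y = 0 and the Euler-Lagrange equation gives
    d/dx( y' / sqrt(1 + (y')^2) ) = 0  ⇒  y' / sqrt(1 + (y')^2) = const.
Hence y' is constant, so y(x) is affine.
Fitting the endpoints (-1, -5) and (3, -2):
    slope m = ((-2) − (-5)) / (3 − (-1)) = 3/4,
    intercept c = (-5) − m·(-1) = -17/4.
Extremal: y(x) = (3/4) x - 17/4.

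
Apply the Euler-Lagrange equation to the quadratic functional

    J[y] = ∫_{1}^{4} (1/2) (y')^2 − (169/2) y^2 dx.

The Lagrangian is L = (1/2) (y')^2 − (169/2) y^2.
Compute ∂L/∂y = -169y, ∂L/∂y' = y'.
The Euler-Lagrange equation d/dx(∂L/∂y') − ∂L/∂y = 0 reduces to
    y'' + 169 y = 0.
Its general solution is
    y(x) = A sin(13x) + B cos(13x),
with A, B fixed by the endpoint conditions.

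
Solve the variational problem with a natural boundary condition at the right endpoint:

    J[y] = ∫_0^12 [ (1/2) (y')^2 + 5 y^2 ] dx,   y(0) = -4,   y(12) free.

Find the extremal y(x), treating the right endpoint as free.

The Lagrangian L = (1/2) (y')^2 + 5 y^2 gives
    ∂L/∂y = 10 y,   ∂L/∂y' = y'.
Euler-Lagrange: y'' − 10 y = 0.
With k = sqrt(10), the general solution is
    y(x) = A cosh(sqrt(10) x) + B sinh(sqrt(10) x).
Fixed left endpoint y(0) = -4 ⇒ A = -4.
The right endpoint x = 12 is free, so the natural (transversality) condition is ∂L/∂y' |_{x=12} = 0, i.e. y'(12) = 0.
Compute y'(x) = A k sinh(k x) + B k cosh(k x), so
    y'(12) = A k sinh(k·12) + B k cosh(k·12) = 0
    ⇒ B = −A tanh(k·12) = 4 tanh(sqrt(10)·12).
Therefore the extremal is
    y(x) = −4 cosh(sqrt(10) x) + 4 tanh(sqrt(10)·12) sinh(sqrt(10) x).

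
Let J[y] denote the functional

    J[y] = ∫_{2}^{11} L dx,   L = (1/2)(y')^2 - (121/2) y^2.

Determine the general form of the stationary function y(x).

The Lagrangian is L = (1/2)(y')^2 - (121/2) y^2.
∂L/∂y = -121y.
∂L/∂y' = y'.
The Euler-Lagrange equation d/dx(∂L/∂y') − ∂L/∂y = 0 becomes:
    y'' + 121 y = 0
General solution: y(x) = A sin(11x) + B cos(11x), where A and B are arbitrary constants fixed by the endpoint conditions.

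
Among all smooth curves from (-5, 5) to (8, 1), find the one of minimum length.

Arc-length functional: J[y] = ∫ sqrt(1 + (y')^2) dx.
Lagrangian L = sqrt(1 + (y')^2) has no explicit y dependence, so ∂L/∂y = 0 and the Euler-Lagrange equation gives
    d/dx( y' / sqrt(1 + (y')^2) ) = 0  ⇒  y' / sqrt(1 + (y')^2) = const.
Hence y' is constant, so y(x) is affine.
Fitting the endpoints (-5, 5) and (8, 1):
    slope m = (1 − 5) / (8 − (-5)) = -4/13,
    intercept c = 5 − m·(-5) = 45/13.
Extremal: y(x) = (-4/13) x + 45/13.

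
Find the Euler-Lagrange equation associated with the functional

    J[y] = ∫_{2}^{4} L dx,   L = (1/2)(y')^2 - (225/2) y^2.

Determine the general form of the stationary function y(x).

The Lagrangian is L = (1/2)(y')^2 - (225/2) y^2.
∂L/∂y = -225y.
∂L/∂y' = y'.
The Euler-Lagrange equation d/dx(∂L/∂y') − ∂L/∂y = 0 becomes:
    y'' + 225 y = 0
General solution: y(x) = A sin(15x) + B cos(15x), where A and B are arbitrary constants fixed by the endpoint conditions.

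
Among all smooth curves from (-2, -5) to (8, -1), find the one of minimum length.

Arc-length functional: J[y] = ∫ sqrt(1 + (y')^2) dx.
Lagrangian L = sqrt(1 + (y')^2) has no explicit y dependence, so ∂L/∂y = 0 and the Euler-Lagrange equation gives
    d/dx( y' / sqrt(1 + (y')^2) ) = 0  ⇒  y' / sqrt(1 + (y')^2) = const.
Hence y' is constant, so y(x) is affine.
Fitting the endpoints (-2, -5) and (8, -1):
    slope m = ((-1) − (-5)) / (8 − (-2)) = 2/5,
    intercept c = (-5) − m·(-2) = -21/5.
Extremal: y(x) = (2/5) x - 21/5.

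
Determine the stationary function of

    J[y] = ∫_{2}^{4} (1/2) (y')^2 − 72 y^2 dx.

The Lagrangian is L = (1/2) (y')^2 − 72 y^2.
Compute ∂L/∂y = -144y, ∂L/∂y' = y'.
The Euler-Lagrange equation d/dx(∂L/∂y') − ∂L/∂y = 0 reduces to
    y'' + 144 y = 0.
Its general solution is
    y(x) = A sin(12x) + B cos(12x),
with A, B fixed by the endpoint conditions.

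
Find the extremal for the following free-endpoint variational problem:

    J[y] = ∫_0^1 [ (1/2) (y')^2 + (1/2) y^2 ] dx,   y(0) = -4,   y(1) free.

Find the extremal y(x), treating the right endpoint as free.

The Lagrangian L = (1/2) (y')^2 + (1/2) y^2 gives
    ∂L/∂y = 1 y,   ∂L/∂y' = y'.
Euler-Lagrange: y'' − y = 0.
With k = 1, the general solution is
    y(x) = A cosh(x) + B sinh(x).
Fixed left endpoint y(0) = -4 ⇒ A = -4.
The right endpoint x = 1 is free, so the natural (transversality) condition is ∂L/∂y' |_{x=1} = 0, i.e. y'(1) = 0.
Compute y'(x) = A k sinh(k x) + B k cosh(k x), so
    y'(1) = A k sinh(k·1) + B k cosh(k·1) = 0
    ⇒ B = −A tanh(k·1) = 4 tanh(1·1).
Therefore the extremal is
    y(x) = −4 cosh(1 x) + 4 tanh(1·1) sinh(1 x).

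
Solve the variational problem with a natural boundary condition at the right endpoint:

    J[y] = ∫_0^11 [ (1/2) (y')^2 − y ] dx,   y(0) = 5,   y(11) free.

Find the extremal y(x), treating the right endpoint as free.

The Lagrangian L = (1/2) (y')^2 − y gives
    ∂L/∂y = −1,   ∂L/∂y' = y'.
Euler-Lagrange: d/dx(y') − (−1) = 0, i.e. y'' + 1 = 0, so
    y(x) = −(1/2) x^2 + C1 x + C2.
Fixed left endpoint y(0) = 5 ⇒ C2 = 5.
The right endpoint x = 11 is free, so the natural (transversality) condition is ∂L/∂y' |_{x=11} = 0, i.e. y'(11) = 0.
Compute y'(x) = −1 x + C1, so y'(11) = −11 + C1 = 0 ⇒ C1 = 11.
Therefore the extremal is
    y(x) = −x^2/2 + 11 x + 5.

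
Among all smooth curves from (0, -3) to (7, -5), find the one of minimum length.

Arc-length functional: J[y] = ∫ sqrt(1 + (y')^2) dx.
Lagrangian L = sqrt(1 + (y')^2) has no explicit y dependence, so ∂L/∂y = 0 and the Euler-Lagrange equation gives
    d/dx( y' / sqrt(1 + (y')^2) ) = 0  ⇒  y' / sqrt(1 + (y')^2) = const.
Hence y' is constant, so y(x) is affine.
Fitting the endpoints (0, -3) and (7, -5):
    slope m = ((-5) − (-3)) / (7 − 0) = -2/7,
    intercept c = (-3) − m·0 = -3.
Extremal: y(x) = (-2/7) x - 3.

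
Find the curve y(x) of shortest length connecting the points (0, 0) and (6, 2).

Arc-length functional: J[y] = ∫ sqrt(1 + (y')^2) dx.
Lagrangian L = sqrt(1 + (y')^2) has no explicit y dependence, so ∂L/∂y = 0 and the Euler-Lagrange equation gives
    d/dx( y' / sqrt(1 + (y')^2) ) = 0  ⇒  y' / sqrt(1 + (y')^2) = const.
Hence y' is constant, so y(x) is affine.
Fitting the endpoints (0, 0) and (6, 2):
    slope m = (2 − 0) / (6 − 0) = 1/3,
    intercept c = 0 − m·0 = 0.
Extremal: y(x) = (1/3) x.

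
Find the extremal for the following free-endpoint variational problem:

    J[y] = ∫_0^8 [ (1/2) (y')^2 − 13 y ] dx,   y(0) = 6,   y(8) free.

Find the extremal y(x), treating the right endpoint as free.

The Lagrangian L = (1/2) (y')^2 − 13 y gives
    ∂L/∂y = −13,   ∂L/∂y' = y'.
Euler-Lagrange: d/dx(y') − (−13) = 0, i.e. y'' + 13 = 0, so
    y(x) = −(13/2) x^2 + C1 x + C2.
Fixed left endpoint y(0) = 6 ⇒ C2 = 6.
The right endpoint x = 8 is free, so the natural (transversality) condition is ∂L/∂y' |_{x=8} = 0, i.e. y'(8) = 0.
Compute y'(x) = −13 x + C1, so y'(8) = −104 + C1 = 0 ⇒ C1 = 104.
Therefore the extremal is
    y(x) = −(13/2) x^2 + 104 x + 6.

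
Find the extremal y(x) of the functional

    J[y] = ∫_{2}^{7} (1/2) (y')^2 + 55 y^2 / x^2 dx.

The Lagrangian is L = (1/2) (y')^2 + 55 y^2 / x^2.
Compute ∂L/∂y = 110y/x^2, ∂L/∂y' = y'.
The Euler-Lagrange equation d/dx(∂L/∂y') − ∂L/∂y = 0 reduces to
    y'' − 110/x^2 · y = 0  (x > 0).
Its general solution is
    y(x) = A x^11 + B x^(-10),
with A, B fixed by the endpoint conditions.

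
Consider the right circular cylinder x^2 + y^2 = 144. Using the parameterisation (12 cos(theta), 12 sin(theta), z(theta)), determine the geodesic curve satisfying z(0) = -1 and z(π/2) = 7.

Parameterise the cylinder of radius R = 12 as
    r(θ) = (12 cos θ, 12 sin θ, z(θ)).
The arc-length element is
    ds = sqrt(144 + (dz/dθ)^2) dθ,
so the Lagrangian is L = sqrt(144 + z'^2).
L depends on z' only, not on z or θ, so ∂L/∂z = 0 and
    ∂L/∂z' = z' / sqrt(144 + z'^2).
The Euler-Lagrange equation gives
    d/dθ( z' / sqrt(144 + z'^2) ) = 0,
so z' is constant. Integrating once:
    z(θ) = a θ + b,
a helix on the cylinder (a straight line when the cylinder is unrolled). The constants a, b are determined by the endpoint conditions.
With endpoint conditions z(0) = -1 and z(π/2) = 7: from z(0) = b we get b = -1, and a·π/2 + -1 = 7 gives a = 16/π, so
    z(θ) = (16/π) θ − 1.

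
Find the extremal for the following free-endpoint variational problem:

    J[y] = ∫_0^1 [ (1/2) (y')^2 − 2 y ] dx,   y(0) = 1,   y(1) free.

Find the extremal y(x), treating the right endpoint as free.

The Lagrangian L = (1/2) (y')^2 − 2 y gives
    ∂L/∂y = −2,   ∂L/∂y' = y'.
Euler-Lagrange: d/dx(y') − (−2) = 0, i.e. y'' + 2 = 0, so
    y(x) = −(2/2) x^2 + C1 x + C2.
Fixed left endpoint y(0) = 1 ⇒ C2 = 1.
The right endpoint x = 1 is free, so the natural (transversality) condition is ∂L/∂y' |_{x=1} = 0, i.e. y'(1) = 0.
Compute y'(x) = −2 x + C1, so y'(1) = −2 + C1 = 0 ⇒ C1 = 2.
Therefore the extremal is
    y(x) = −x^2 + 2 x + 1.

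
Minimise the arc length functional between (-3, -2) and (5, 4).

Arc-length functional: J[y] = ∫ sqrt(1 + (y')^2) dx.
Lagrangian L = sqrt(1 + (y')^2) has no explicit y dependence, so ∂L/∂y = 0 and the Euler-Lagrange equation gives
    d/dx( y' / sqrt(1 + (y')^2) ) = 0  ⇒  y' / sqrt(1 + (y')^2) = const.
Hence y' is constant, so y(x) is affine.
Fitting the endpoints (-3, -2) and (5, 4):
    slope m = (4 − (-2)) / (5 − (-3)) = 3/4,
    intercept c = (-2) − m·(-3) = 1/4.
Extremal: y(x) = (3/4) x + 1/4.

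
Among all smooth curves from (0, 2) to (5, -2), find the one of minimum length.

Arc-length functional: J[y] = ∫ sqrt(1 + (y')^2) dx.
Lagrangian L = sqrt(1 + (y')^2) has no explicit y dependence, so ∂L/∂y = 0 and the Euler-Lagrange equation gives
    d/dx( y' / sqrt(1 + (y')^2) ) = 0  ⇒  y' / sqrt(1 + (y')^2) = const.
Hence y' is constant, so y(x) is affine.
Fitting the endpoints (0, 2) and (5, -2):
    slope m = ((-2) − 2) / (5 − 0) = -4/5,
    intercept c = 2 − m·0 = 2.
Extremal: y(x) = (-4/5) x + 2.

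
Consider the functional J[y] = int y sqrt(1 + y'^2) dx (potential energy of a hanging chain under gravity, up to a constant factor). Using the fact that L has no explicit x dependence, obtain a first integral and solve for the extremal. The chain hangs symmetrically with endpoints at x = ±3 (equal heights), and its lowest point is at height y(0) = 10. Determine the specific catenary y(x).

The Lagrangian L(y, y') = y sqrt(1 + y'^2) has no explicit x dependence, so the Beltrami identity applies:
    L − y' ∂L/∂y' = C.
Compute ∂L/∂y' = y · y' / sqrt(1 + y'^2). Then
    L − y' ∂L/∂y'
    = y sqrt(1 + y'^2) − y · y'^2 / sqrt(1 + y'^2)
    = y (1 + y'^2 − y'^2) / sqrt(1 + y'^2)
    = y / sqrt(1 + y'^2) = C.
Squaring gives y^2 = C^2 (1 + y'^2), i.e.
    y'^2 = y^2 / C^2 − 1.
Separating variables,
    dy / sqrt(y^2 − C^2) = dx / C,
and integrating gives arccosh(y / C) = (x − a)/C, so
    y(x) = C cosh((x − a)/C),
the catenary. The constants C and a are fixed by the two endpoint conditions (and, for the hanging-chain problem, the length constraint selects C).
Now fit the given data. The endpoints x = ±3 are symmetric at equal height, so the catenary is even about its minimum: a = 0 and y(x) = C cosh(x/C). The lowest point is y(0) = C cosh(0) = C, and we are told y(0) = 10, so C = 10. Therefore
    y(x) = 10 cosh(x/10),
and at the endpoints
    y(±3) = 10 cosh(3/10).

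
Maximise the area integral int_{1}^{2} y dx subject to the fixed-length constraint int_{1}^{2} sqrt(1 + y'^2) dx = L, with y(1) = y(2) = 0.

Set up the augmented Lagrangian using a multiplier λ for the length constraint:
    F(y, y') = y − λ sqrt(1 + y'^2).
F has no explicit x dependence, so the Beltrami identity yields a first integral
    F − y' ∂F/∂y' = C.
Compute ∂F/∂y' = −λ y' / sqrt(1 + y'^2). Then
    y − λ sqrt(1 + y'^2) + λ y'^2 / sqrt(1 + y'^2) = C
    ⇒  y − λ / sqrt(1 + y'^2) = C.
Solving for y' and integrating gives
    (x − a)^2 + (y − b)^2 = λ^2,
a circular arc of radius λ. The constants a, b are determined by the endpoint conditions y(1) = y(2) = 0, and λ is fixed implicitly by the length constraint
    ∫_{1}^{2} sqrt(1 + y'^2) dx = L.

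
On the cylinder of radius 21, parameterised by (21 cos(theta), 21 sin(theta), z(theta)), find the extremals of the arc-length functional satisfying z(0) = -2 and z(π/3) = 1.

Parameterise the cylinder of radius R = 21 as
    r(θ) = (21 cos θ, 21 sin θ, z(θ)).
The arc-length element is
    ds = sqrt(441 + (dz/dθ)^2) dθ,
so the Lagrangian is L = sqrt(441 + z'^2).
L depends on z' only, not on z or θ, so ∂L/∂z = 0 and
    ∂L/∂z' = z' / sqrt(441 + z'^2).
The Euler-Lagrange equation gives
    d/dθ( z' / sqrt(441 + z'^2) ) = 0,
so z' is constant. Integrating once:
    z(θ) = a θ + b,
a helix on the cylinder (a straight line when the cylinder is unrolled). The constants a, b are determined by the endpoint conditions.
With endpoint conditions z(0) = -2 and z(π/3) = 1: from z(0) = b we get b = -2, and a·π/3 + -2 = 1 gives a = 9/π, so
    z(θ) = (9/π) θ − 2.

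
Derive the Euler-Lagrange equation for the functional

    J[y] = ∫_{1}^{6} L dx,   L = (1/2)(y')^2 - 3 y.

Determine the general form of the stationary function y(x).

The Lagrangian is L = (1/2)(y')^2 - 3 y.
∂L/∂y = -3.
∂L/∂y' = y'.
The Euler-Lagrange equation d/dx(∂L/∂y') − ∂L/∂y = 0 becomes:
    y'' + 3 = 0
General solution: y(x) = -(3/2) x^2 + A x + B, where A and B are arbitrary constants fixed by the endpoint conditions.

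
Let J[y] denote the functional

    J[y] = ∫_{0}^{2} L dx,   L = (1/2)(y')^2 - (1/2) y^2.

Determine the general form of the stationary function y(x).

The Lagrangian is L = (1/2)(y')^2 - (1/2) y^2.
∂L/∂y = -y.
∂L/∂y' = y'.
The Euler-Lagrange equation d/dx(∂L/∂y') − ∂L/∂y = 0 becomes:
    y'' + y = 0
General solution: y(x) = A sin(x) + B cos(x), where A and B are arbitrary constants fixed by the endpoint conditions.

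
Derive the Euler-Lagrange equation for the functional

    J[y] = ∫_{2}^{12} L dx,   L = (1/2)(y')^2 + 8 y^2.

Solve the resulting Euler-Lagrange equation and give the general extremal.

The Lagrangian is L = (1/2)(y')^2 + 8 y^2.
∂L/∂y = 16y.
∂L/∂y' = y'.
The Euler-Lagrange equation d/dx(∂L/∂y') − ∂L/∂y = 0 becomes:
    y'' - 16 y = 0
General solution: y(x) = A e^(4x) + B e^(-4x), where A and B are arbitrary constants fixed by the endpoint conditions.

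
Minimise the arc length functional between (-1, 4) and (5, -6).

Arc-length functional: J[y] = ∫ sqrt(1 + (y')^2) dx.
Lagrangian L = sqrt(1 + (y')^2) has no explicit y dependence, so ∂L/∂y = 0 and the Euler-Lagrange equation gives
    d/dx( y' / sqrt(1 + (y')^2) ) = 0  ⇒  y' / sqrt(1 + (y')^2) = const.
Hence y' is constant, so y(x) is affine.
Fitting the endpoints (-1, 4) and (5, -6):
    slope m = ((-6) − 4) / (5 − (-1)) = -5/3,
    intercept c = 4 − m·(-1) = 7/3.
Extremal: y(x) = (-5/3) x + 7/3.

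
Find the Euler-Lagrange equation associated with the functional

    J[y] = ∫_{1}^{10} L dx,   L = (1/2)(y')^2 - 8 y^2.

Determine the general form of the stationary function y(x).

The Lagrangian is L = (1/2)(y')^2 - 8 y^2.
∂L/∂y = -16y.
∂L/∂y' = y'.
The Euler-Lagrange equation d/dx(∂L/∂y') − ∂L/∂y = 0 becomes:
    y'' + 16 y = 0
General solution: y(x) = A sin(4x) + B cos(4x), where A and B are arbitrary constants fixed by the endpoint conditions.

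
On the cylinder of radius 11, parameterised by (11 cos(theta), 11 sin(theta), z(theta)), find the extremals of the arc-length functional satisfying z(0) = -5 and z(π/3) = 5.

Parameterise the cylinder of radius R = 11 as
    r(θ) = (11 cos θ, 11 sin θ, z(θ)).
The arc-length element is
    ds = sqrt(121 + (dz/dθ)^2) dθ,
so the Lagrangian is L = sqrt(121 + z'^2).
L depends on z' only, not on z or θ, so ∂L/∂z = 0 and
    ∂L/∂z' = z' / sqrt(121 + z'^2).
The Euler-Lagrange equation gives
    d/dθ( z' / sqrt(121 + z'^2) ) = 0,
so z' is constant. Integrating once:
    z(θ) = a θ + b,
a helix on the cylinder (a straight line when the cylinder is unrolled). The constants a, b are determined by the endpoint conditions.
With endpoint conditions z(0) = -5 and z(π/3) = 5: from z(0) = b we get b = -5, and a·π/3 + -5 = 5 gives a = 30/π, so
    z(θ) = (30/π) θ − 5.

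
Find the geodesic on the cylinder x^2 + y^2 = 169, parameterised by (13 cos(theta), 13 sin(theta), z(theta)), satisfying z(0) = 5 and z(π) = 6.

Parameterise the cylinder of radius R = 13 as
    r(θ) = (13 cos θ, 13 sin θ, z(θ)).
The arc-length element is
    ds = sqrt(169 + (dz/dθ)^2) dθ,
so the Lagrangian is L = sqrt(169 + z'^2).
L depends on z' only, not on z or θ, so ∂L/∂z = 0 and
    ∂L/∂z' = z' / sqrt(169 + z'^2).
The Euler-Lagrange equation gives
    d/dθ( z' / sqrt(169 + z'^2) ) = 0,
so z' is constant. Integrating once:
    z(θ) = a θ + b,
a helix on the cylinder (a straight line when the cylinder is unrolled). The constants a, b are determined by the endpoint conditions.
With endpoint conditions z(0) = 5 and z(π) = 6: from z(0) = b we get b = 5, and a·π + 5 = 6 gives a = 1/π, so
    z(θ) = (1/π) θ + 5.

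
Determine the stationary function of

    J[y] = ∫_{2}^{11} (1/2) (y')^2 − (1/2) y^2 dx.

The Lagrangian is L = (1/2) (y')^2 − (1/2) y^2.
Compute ∂L/∂y = -y, ∂L/∂y' = y'.
The Euler-Lagrange equation d/dx(∂L/∂y') − ∂L/∂y = 0 reduces to
    y'' + y = 0.
Its general solution is
    y(x) = A sin(x) + B cos(x),
with A, B fixed by the endpoint conditions.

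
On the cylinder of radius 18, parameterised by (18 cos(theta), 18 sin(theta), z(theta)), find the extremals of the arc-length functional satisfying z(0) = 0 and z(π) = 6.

Parameterise the cylinder of radius R = 18 as
    r(θ) = (18 cos θ, 18 sin θ, z(θ)).
The arc-length element is
    ds = sqrt(324 + (dz/dθ)^2) dθ,
so the Lagrangian is L = sqrt(324 + z'^2).
L depends on z' only, not on z or θ, so ∂L/∂z = 0 and
    ∂L/∂z' = z' / sqrt(324 + z'^2).
The Euler-Lagrange equation gives
    d/dθ( z' / sqrt(324 + z'^2) ) = 0,
so z' is constant. Integrating once:
    z(θ) = a θ + b,
a helix on the cylinder (a straight line when the cylinder is unrolled). The constants a, b are determined by the endpoint conditions.
With endpoint conditions z(0) = 0 and z(π) = 6: from z(0) = b we get b = 0, and a·π + 0 = 6 gives a = 6/π, so
    z(θ) = (6/π) θ.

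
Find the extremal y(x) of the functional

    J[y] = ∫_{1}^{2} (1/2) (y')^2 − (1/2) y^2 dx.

The Lagrangian is L = (1/2) (y')^2 − (1/2) y^2.
Compute ∂L/∂y = -y, ∂L/∂y' = y'.
The Euler-Lagrange equation d/dx(∂L/∂y') − ∂L/∂y = 0 reduces to
    y'' + y = 0.
Its general solution is
    y(x) = A sin(x) + B cos(x),
with A, B fixed by the endpoint conditions.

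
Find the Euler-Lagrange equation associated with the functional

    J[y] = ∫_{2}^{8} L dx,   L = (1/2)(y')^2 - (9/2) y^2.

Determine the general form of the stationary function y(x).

The Lagrangian is L = (1/2)(y')^2 - (9/2) y^2.
∂L/∂y = -9y.
∂L/∂y' = y'.
The Euler-Lagrange equation d/dx(∂L/∂y') − ∂L/∂y = 0 becomes:
    y'' + 9 y = 0
General solution: y(x) = A sin(3x) + B cos(3x), where A and B are arbitrary constants fixed by the endpoint conditions.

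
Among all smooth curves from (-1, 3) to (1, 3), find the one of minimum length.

Arc-length functional: J[y] = ∫ sqrt(1 + (y')^2) dx.
Lagrangian L = sqrt(1 + (y')^2) has no explicit y dependence, so ∂L/∂y = 0 and the Euler-Lagrange equation gives
    d/dx( y' / sqrt(1 + (y')^2) ) = 0  ⇒  y' / sqrt(1 + (y')^2) = const.
Hence y' is constant, so y(x) is affine.
Fitting the endpoints (-1, 3) and (1, 3):
    slope m = (3 − 3) / (1 − (-1)) = 0,
    intercept c = 3 − m·(-1) = 3.
Extremal: y(x) = 3.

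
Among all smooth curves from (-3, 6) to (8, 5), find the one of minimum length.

Arc-length functional: J[y] = ∫ sqrt(1 + (y')^2) dx.
Lagrangian L = sqrt(1 + (y')^2) has no explicit y dependence, so ∂L/∂y = 0 and the Euler-Lagrange equation gives
    d/dx( y' / sqrt(1 + (y')^2) ) = 0  ⇒  y' / sqrt(1 + (y')^2) = const.
Hence y' is constant, so y(x) is affine.
Fitting the endpoints (-3, 6) and (8, 5):
    slope m = (5 − 6) / (8 − (-3)) = -1/11,
    intercept c = 6 − m·(-3) = 63/11.
Extremal: y(x) = (-1/11) x + 63/11.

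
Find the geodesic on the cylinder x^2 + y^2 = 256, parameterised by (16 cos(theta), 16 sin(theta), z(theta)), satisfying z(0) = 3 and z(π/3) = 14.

Parameterise the cylinder of radius R = 16 as
    r(θ) = (16 cos θ, 16 sin θ, z(θ)).
The arc-length element is
    ds = sqrt(256 + (dz/dθ)^2) dθ,
so the Lagrangian is L = sqrt(256 + z'^2).
L depends on z' only, not on z or θ, so ∂L/∂z = 0 and
    ∂L/∂z' = z' / sqrt(256 + z'^2).
The Euler-Lagrange equation gives
    d/dθ( z' / sqrt(256 + z'^2) ) = 0,
so z' is constant. Integrating once:
    z(θ) = a θ + b,
a helix on the cylinder (a straight line when the cylinder is unrolled). The constants a, b are determined by the endpoint conditions.
With endpoint conditions z(0) = 3 and z(π/3) = 14: from z(0) = b we get b = 3, and a·π/3 + 3 = 14 gives a = 33/π, so
    z(θ) = (33/π) θ + 3.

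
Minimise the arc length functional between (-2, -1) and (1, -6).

Arc-length functional: J[y] = ∫ sqrt(1 + (y')^2) dx.
Lagrangian L = sqrt(1 + (y')^2) has no explicit y dependence, so ∂L/∂y = 0 and the Euler-Lagrange equation gives
    d/dx( y' / sqrt(1 + (y')^2) ) = 0  ⇒  y' / sqrt(1 + (y')^2) = const.
Hence y' is constant, so y(x) is affine.
Fitting the endpoints (-2, -1) and (1, -6):
    slope m = ((-6) − (-1)) / (1 − (-2)) = -5/3,
    intercept c = (-1) − m·(-2) = -13/3.
Extremal: y(x) = (-5/3) x - 13/3.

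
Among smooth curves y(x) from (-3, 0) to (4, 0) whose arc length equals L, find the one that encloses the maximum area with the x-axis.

Set up the augmented Lagrangian using a multiplier λ for the length constraint:
    F(y, y') = y − λ sqrt(1 + y'^2).
F has no explicit x dependence, so the Beltrami identity yields a first integral
    F − y' ∂F/∂y' = C.
Compute ∂F/∂y' = −λ y' / sqrt(1 + y'^2). Then
    y − λ sqrt(1 + y'^2) + λ y'^2 / sqrt(1 + y'^2) = C
    ⇒  y − λ / sqrt(1 + y'^2) = C.
Solving for y' and integrating gives
    (x − a)^2 + (y − b)^2 = λ^2,
a circular arc of radius λ. The constants a, b are determined by the endpoint conditions y(-3) = y(4) = 0, and λ is fixed implicitly by the length constraint
    ∫_{-3}^{4} sqrt(1 + y'^2) dx = L.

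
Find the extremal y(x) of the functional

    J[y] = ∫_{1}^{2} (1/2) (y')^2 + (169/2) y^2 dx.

The Lagrangian is L = (1/2) (y')^2 + (169/2) y^2.
Compute ∂L/∂y = 169y, ∂L/∂y' = y'.
The Euler-Lagrange equation d/dx(∂L/∂y') − ∂L/∂y = 0 reduces to
    y'' − 169 y = 0.
Its general solution is
    y(x) = A e^(13x) + B e^(−13x),
with A, B fixed by the endpoint conditions.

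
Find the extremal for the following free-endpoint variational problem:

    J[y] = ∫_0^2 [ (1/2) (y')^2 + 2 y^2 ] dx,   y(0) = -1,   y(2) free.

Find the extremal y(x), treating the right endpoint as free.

The Lagrangian L = (1/2) (y')^2 + 2 y^2 gives
    ∂L/∂y = 4 y,   ∂L/∂y' = y'.
Euler-Lagrange: y'' − 4 y = 0.
With k = 2, the general solution is
    y(x) = A cosh(2 x) + B sinh(2 x).
Fixed left endpoint y(0) = -1 ⇒ A = -1.
The right endpoint x = 2 is free, so the natural (transversality) condition is ∂L/∂y' |_{x=2} = 0, i.e. y'(2) = 0.
Compute y'(x) = A k sinh(k x) + B k cosh(k x), so
    y'(2) = A k sinh(k·2) + B k cosh(k·2) = 0
    ⇒ B = −A tanh(k·2) = tanh(2·2).
Therefore the extremal is
    y(x) = −cosh(2 x) + tanh(2·2) sinh(2 x).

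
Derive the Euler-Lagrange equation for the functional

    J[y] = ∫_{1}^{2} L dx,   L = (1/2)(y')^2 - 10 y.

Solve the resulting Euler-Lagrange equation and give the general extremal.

The Lagrangian is L = (1/2)(y')^2 - 10 y.
∂L/∂y = -10.
∂L/∂y' = y'.
The Euler-Lagrange equation d/dx(∂L/∂y') − ∂L/∂y = 0 becomes:
    y'' + 10 = 0
General solution: y(x) = -5 x^2 + A x + B, where A and B are arbitrary constants fixed by the endpoint conditions.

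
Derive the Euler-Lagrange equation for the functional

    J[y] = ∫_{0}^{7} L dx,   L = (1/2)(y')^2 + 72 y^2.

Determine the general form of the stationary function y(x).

The Lagrangian is L = (1/2)(y')^2 + 72 y^2.
∂L/∂y = 144y.
∂L/∂y' = y'.
The Euler-Lagrange equation d/dx(∂L/∂y') − ∂L/∂y = 0 becomes:
    y'' - 144 y = 0
General solution: y(x) = A e^(12x) + B e^(-12x), where A and B are arbitrary constants fixed by the endpoint conditions.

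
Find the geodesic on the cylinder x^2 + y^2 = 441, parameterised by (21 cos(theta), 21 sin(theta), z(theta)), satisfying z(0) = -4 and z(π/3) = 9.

Parameterise the cylinder of radius R = 21 as
    r(θ) = (21 cos θ, 21 sin θ, z(θ)).
The arc-length element is
    ds = sqrt(441 + (dz/dθ)^2) dθ,
so the Lagrangian is L = sqrt(441 + z'^2).
L depends on z' only, not on z or θ, so ∂L/∂z = 0 and
    ∂L/∂z' = z' / sqrt(441 + z'^2).
The Euler-Lagrange equation gives
    d/dθ( z' / sqrt(441 + z'^2) ) = 0,
so z' is constant. Integrating once:
    z(θ) = a θ + b,
a helix on the cylinder (a straight line when the cylinder is unrolled). The constants a, b are determined by the endpoint conditions.
With endpoint conditions z(0) = -4 and z(π/3) = 9: from z(0) = b we get b = -4, and a·π/3 + -4 = 9 gives a = 39/π, so
    z(θ) = (39/π) θ − 4.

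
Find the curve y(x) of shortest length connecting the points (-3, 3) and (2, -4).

Arc-length functional: J[y] = ∫ sqrt(1 + (y')^2) dx.
Lagrangian L = sqrt(1 + (y')^2) has no explicit y dependence, so ∂L/∂y = 0 and the Euler-Lagrange equation gives
    d/dx( y' / sqrt(1 + (y')^2) ) = 0  ⇒  y' / sqrt(1 + (y')^2) = const.
Hence y' is constant, so y(x) is affine.
Fitting the endpoints (-3, 3) and (2, -4):
    slope m = ((-4) − 3) / (2 − (-3)) = -7/5,
    intercept c = 3 − m·(-3) = -6/5.
Extremal: y(x) = (-7/5) x - 6/5.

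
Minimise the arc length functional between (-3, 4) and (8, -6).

Arc-length functional: J[y] = ∫ sqrt(1 + (y')^2) dx.
Lagrangian L = sqrt(1 + (y')^2) has no explicit y dependence, so ∂L/∂y = 0 and the Euler-Lagrange equation gives
    d/dx( y' / sqrt(1 + (y')^2) ) = 0  ⇒  y' / sqrt(1 + (y')^2) = const.
Hence y' is constant, so y(x) is affine.
Fitting the endpoints (-3, 4) and (8, -6):
    slope m = ((-6) − 4) / (8 − (-3)) = -10/11,
    intercept c = 4 − m·(-3) = 14/11.
Extremal: y(x) = (-10/11) x + 14/11.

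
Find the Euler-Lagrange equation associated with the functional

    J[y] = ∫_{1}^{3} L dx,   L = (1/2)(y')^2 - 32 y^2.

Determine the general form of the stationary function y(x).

The Lagrangian is L = (1/2)(y')^2 - 32 y^2.
∂L/∂y = -64y.
∂L/∂y' = y'.
The Euler-Lagrange equation d/dx(∂L/∂y') − ∂L/∂y = 0 becomes:
    y'' + 64 y = 0
General solution: y(x) = A sin(8x) + B cos(8x), where A and B are arbitrary constants fixed by the endpoint conditions.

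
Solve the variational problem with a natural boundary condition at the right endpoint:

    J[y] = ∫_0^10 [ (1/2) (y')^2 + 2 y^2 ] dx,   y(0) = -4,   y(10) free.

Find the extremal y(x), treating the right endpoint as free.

The Lagrangian L = (1/2) (y')^2 + 2 y^2 gives
    ∂L/∂y = 4 y,   ∂L/∂y' = y'.
Euler-Lagrange: y'' − 4 y = 0.
With k = 2, the general solution is
    y(x) = A cosh(2 x) + B sinh(2 x).
Fixed left endpoint y(0) = -4 ⇒ A = -4.
The right endpoint x = 10 is free, so the natural (transversality) condition is ∂L/∂y' |_{x=10} = 0, i.e. y'(10) = 0.
Compute y'(x) = A k sinh(k x) + B k cosh(k x), so
    y'(10) = A k sinh(k·10) + B k cosh(k·10) = 0
    ⇒ B = −A tanh(k·10) = 4 tanh(2·10).
Therefore the extremal is
    y(x) = −4 cosh(2 x) + 4 tanh(2·10) sinh(2 x).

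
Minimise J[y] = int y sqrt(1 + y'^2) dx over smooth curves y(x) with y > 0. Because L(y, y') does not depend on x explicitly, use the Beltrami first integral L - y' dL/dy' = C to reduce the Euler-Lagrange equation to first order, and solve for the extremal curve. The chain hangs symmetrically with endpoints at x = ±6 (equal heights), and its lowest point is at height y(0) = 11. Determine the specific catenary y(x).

The Lagrangian L(y, y') = y sqrt(1 + y'^2) has no explicit x dependence, so the Beltrami identity applies:
    L − y' ∂L/∂y' = C.
Compute ∂L/∂y' = y · y' / sqrt(1 + y'^2). Then
    L − y' ∂L/∂y'
    = y sqrt(1 + y'^2) − y · y'^2 / sqrt(1 + y'^2)
    = y (1 + y'^2 − y'^2) / sqrt(1 + y'^2)
    = y / sqrt(1 + y'^2) = C.
Squaring gives y^2 = C^2 (1 + y'^2), i.e.
    y'^2 = y^2 / C^2 − 1.
Separating variables,
    dy / sqrt(y^2 − C^2) = dx / C,
and integrating gives arccosh(y / C) = (x − a)/C, so
    y(x) = C cosh((x − a)/C),
the catenary. The constants C and a are fixed by the two endpoint conditions (and, for the hanging-chain problem, the length constraint selects C).
Now fit the given data. The endpoints x = ±6 are symmetric at equal height, so the catenary is even about its minimum: a = 0 and y(x) = C cosh(x/C). The lowest point is y(0) = C cosh(0) = C, and we are told y(0) = 11, so C = 11. Therefore
    y(x) = 11 cosh(x/11),
and at the endpoints
    y(±6) = 11 cosh(6/11).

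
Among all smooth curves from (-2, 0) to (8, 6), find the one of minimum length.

Arc-length functional: J[y] = ∫ sqrt(1 + (y')^2) dx.
Lagrangian L = sqrt(1 + (y')^2) has no explicit y dependence, so ∂L/∂y = 0 and the Euler-Lagrange equation gives
    d/dx( y' / sqrt(1 + (y')^2) ) = 0  ⇒  y' / sqrt(1 + (y')^2) = const.
Hence y' is constant, so y(x) is affine.
Fitting the endpoints (-2, 0) and (8, 6):
    slope m = (6 − 0) / (8 − (-2)) = 3/5,
    intercept c = 0 − m·(-2) = 6/5.
Extremal: y(x) = (3/5) x + 6/5.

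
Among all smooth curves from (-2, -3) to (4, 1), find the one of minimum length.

Arc-length functional: J[y] = ∫ sqrt(1 + (y')^2) dx.
Lagrangian L = sqrt(1 + (y')^2) has no explicit y dependence, so ∂L/∂y = 0 and the Euler-Lagrange equation gives
    d/dx( y' / sqrt(1 + (y')^2) ) = 0  ⇒  y' / sqrt(1 + (y')^2) = const.
Hence y' is constant, so y(x) is affine.
Fitting the endpoints (-2, -3) and (4, 1):
    slope m = (1 − (-3)) / (4 − (-2)) = 2/3,
    intercept c = (-3) − m·(-2) = -5/3.
Extremal: y(x) = (2/3) x - 5/3.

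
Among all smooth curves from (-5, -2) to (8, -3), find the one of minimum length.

Arc-length functional: J[y] = ∫ sqrt(1 + (y')^2) dx.
Lagrangian L = sqrt(1 + (y')^2) has no explicit y dependence, so ∂L/∂y = 0 and the Euler-Lagrange equation gives
    d/dx( y' / sqrt(1 + (y')^2) ) = 0  ⇒  y' / sqrt(1 + (y')^2) = const.
Hence y' is constant, so y(x) is affine.
Fitting the endpoints (-5, -2) and (8, -3):
    slope m = ((-3) − (-2)) / (8 − (-5)) = -1/13,
    intercept c = (-2) − m·(-5) = -31/13.
Extremal: y(x) = (-1/13) x - 31/13.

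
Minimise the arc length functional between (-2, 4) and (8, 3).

Arc-length functional: J[y] = ∫ sqrt(1 + (y')^2) dx.
Lagrangian L = sqrt(1 + (y')^2) has no explicit y dependence, so ∂L/∂y = 0 and the Euler-Lagrange equation gives
    d/dx( y' / sqrt(1 + (y')^2) ) = 0  ⇒  y' / sqrt(1 + (y')^2) = const.
Hence y' is constant, so y(x) is affine.
Fitting the endpoints (-2, 4) and (8, 3):
    slope m = (3 − 4) / (8 − (-2)) = -1/10,
    intercept c = 4 − m·(-2) = 19/5.
Extremal: y(x) = (-1/10) x + 19/5.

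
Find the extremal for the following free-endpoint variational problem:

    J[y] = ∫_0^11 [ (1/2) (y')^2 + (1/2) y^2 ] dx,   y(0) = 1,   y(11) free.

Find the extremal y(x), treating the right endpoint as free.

The Lagrangian L = (1/2) (y')^2 + (1/2) y^2 gives
    ∂L/∂y = 1 y,   ∂L/∂y' = y'.
Euler-Lagrange: y'' − y = 0.
With k = 1, the general solution is
    y(x) = A cosh(x) + B sinh(x).
Fixed left endpoint y(0) = 1 ⇒ A = 1.
The right endpoint x = 11 is free, so the natural (transversality) condition is ∂L/∂y' |_{x=11} = 0, i.e. y'(11) = 0.
Compute y'(x) = A k sinh(k x) + B k cosh(k x), so
    y'(11) = A k sinh(k·11) + B k cosh(k·11) = 0
    ⇒ B = −A tanh(k·11) = − tanh(1·11).
Therefore the extremal is
    y(x) = cosh(1 x) − tanh(1·11) sinh(1 x).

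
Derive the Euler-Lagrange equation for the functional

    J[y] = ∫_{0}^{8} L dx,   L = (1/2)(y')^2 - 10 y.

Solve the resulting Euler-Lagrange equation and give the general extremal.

The Lagrangian is L = (1/2)(y')^2 - 10 y.
∂L/∂y = -10.
∂L/∂y' = y'.
The Euler-Lagrange equation d/dx(∂L/∂y') − ∂L/∂y = 0 becomes:
    y'' + 10 = 0
General solution: y(x) = -5 x^2 + A x + B, where A and B are arbitrary constants fixed by the endpoint conditions.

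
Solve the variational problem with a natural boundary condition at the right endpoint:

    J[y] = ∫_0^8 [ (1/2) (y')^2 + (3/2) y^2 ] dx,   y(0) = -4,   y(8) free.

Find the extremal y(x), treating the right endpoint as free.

The Lagrangian L = (1/2) (y')^2 + (3/2) y^2 gives
    ∂L/∂y = 3 y,   ∂L/∂y' = y'.
Euler-Lagrange: y'' − 3 y = 0.
With k = sqrt(3), the general solution is
    y(x) = A cosh(sqrt(3) x) + B sinh(sqrt(3) x).
Fixed left endpoint y(0) = -4 ⇒ A = -4.
The right endpoint x = 8 is free, so the natural (transversality) condition is ∂L/∂y' |_{x=8} = 0, i.e. y'(8) = 0.
Compute y'(x) = A k sinh(k x) + B k cosh(k x), so
    y'(8) = A k sinh(k·8) + B k cosh(k·8) = 0
    ⇒ B = −A tanh(k·8) = 4 tanh(sqrt(3)·8).
Therefore the extremal is
    y(x) = −4 cosh(sqrt(3) x) + 4 tanh(sqrt(3)·8) sinh(sqrt(3) x).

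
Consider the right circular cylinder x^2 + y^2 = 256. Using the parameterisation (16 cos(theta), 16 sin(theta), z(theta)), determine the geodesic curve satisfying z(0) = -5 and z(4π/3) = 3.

Parameterise the cylinder of radius R = 16 as
    r(θ) = (16 cos θ, 16 sin θ, z(θ)).
The arc-length element is
    ds = sqrt(256 + (dz/dθ)^2) dθ,
so the Lagrangian is L = sqrt(256 + z'^2).
L depends on z' only, not on z or θ, so ∂L/∂z = 0 and
    ∂L/∂z' = z' / sqrt(256 + z'^2).
The Euler-Lagrange equation gives
    d/dθ( z' / sqrt(256 + z'^2) ) = 0,
so z' is constant. Integrating once:
    z(θ) = a θ + b,
a helix on the cylinder (a straight line when the cylinder is unrolled). The constants a, b are determined by the endpoint conditions.
With endpoint conditions z(0) = -5 and z(4π/3) = 3: from z(0) = b we get b = -5, and a·4π/3 + -5 = 3 gives a = 6/π, so
    z(θ) = (6/π) θ − 5.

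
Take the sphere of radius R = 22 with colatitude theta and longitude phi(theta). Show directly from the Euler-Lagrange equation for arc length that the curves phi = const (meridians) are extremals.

On the sphere of radius R = 22 with spherical coordinates (θ, φ), the induced metric is
    ds^2 = 484(dθ^2 + sin^2(θ) dφ^2).
Using θ as the parameter, the arc-length functional becomes
    J[φ] = ∫ 22 sqrt(1 + sin^2(θ) (dφ/dθ)^2) dθ.
So L = 22 sqrt(1 + sin^2(θ) φ'^2). Compute
    ∂L/∂φ = 0  (L has no explicit φ dependence),
    ∂L/∂φ' = 22 sin^2(θ) φ' / sqrt(1 + sin^2(θ) φ'^2).
For the candidate φ(θ) = c (constant), φ' = 0, so ∂L/∂φ' evaluated along the candidate vanishes, and ∂L/∂φ is identically zero. Hence
    d/dθ(∂L/∂φ') − ∂L/∂φ = 0
is satisfied. Therefore meridians φ = const are extremals of arc length — they are geodesics on the sphere.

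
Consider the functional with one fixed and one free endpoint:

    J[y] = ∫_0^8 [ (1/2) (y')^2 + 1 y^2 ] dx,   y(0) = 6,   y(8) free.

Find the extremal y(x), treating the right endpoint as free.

The Lagrangian L = (1/2) (y')^2 + 1 y^2 gives
    ∂L/∂y = 2 y,   ∂L/∂y' = y'.
Euler-Lagrange: y'' − 2 y = 0.
With k = sqrt(2), the general solution is
    y(x) = A cosh(sqrt(2) x) + B sinh(sqrt(2) x).
Fixed left endpoint y(0) = 6 ⇒ A = 6.
The right endpoint x = 8 is free, so the natural (transversality) condition is ∂L/∂y' |_{x=8} = 0, i.e. y'(8) = 0.
Compute y'(x) = A k sinh(k x) + B k cosh(k x), so
    y'(8) = A k sinh(k·8) + B k cosh(k·8) = 0
    ⇒ B = −A tanh(k·8) = − 6 tanh(sqrt(2)·8).
Therefore the extremal is
    y(x) = 6 cosh(sqrt(2) x) − 6 tanh(sqrt(2)·8) sinh(sqrt(2) x).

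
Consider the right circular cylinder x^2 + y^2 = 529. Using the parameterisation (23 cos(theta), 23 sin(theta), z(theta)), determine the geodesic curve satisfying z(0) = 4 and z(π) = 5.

Parameterise the cylinder of radius R = 23 as
    r(θ) = (23 cos θ, 23 sin θ, z(θ)).
The arc-length element is
    ds = sqrt(529 + (dz/dθ)^2) dθ,
so the Lagrangian is L = sqrt(529 + z'^2).
L depends on z' only, not on z or θ, so ∂L/∂z = 0 and
    ∂L/∂z' = z' / sqrt(529 + z'^2).
The Euler-Lagrange equation gives
    d/dθ( z' / sqrt(529 + z'^2) ) = 0,
so z' is constant. Integrating once:
    z(θ) = a θ + b,
a helix on the cylinder (a straight line when the cylinder is unrolled). The constants a, b are determined by the endpoint conditions.
With endpoint conditions z(0) = 4 and z(π) = 5: from z(0) = b we get b = 4, and a·π + 4 = 5 gives a = 1/π, so
    z(θ) = (1/π) θ + 4.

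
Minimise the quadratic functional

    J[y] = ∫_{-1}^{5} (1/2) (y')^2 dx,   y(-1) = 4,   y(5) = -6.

The Lagrangian is L = (1/2) (y')^2.
Compute ∂L/∂y = 0, ∂L/∂y' = y'.
The Euler-Lagrange equation d/dx(∂L/∂y') − ∂L/∂y = 0 reduces to
    y'' = 0.
Its general solution is
    y(x) = A x + B,
with A, B fixed by the endpoint conditions.
Applying the endpoint conditions y(-1) = 4 and y(5) = -6: solve A·-1 + B = 4 and A·5 + B = -6. Subtracting gives A(5 − -1) = -6 − 4, so A = -5/3, and B = 4 − A·-1 = 7/3. Therefore
    y(x) = (-5/3) x + 7/3.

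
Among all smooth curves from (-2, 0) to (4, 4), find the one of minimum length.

Arc-length functional: J[y] = ∫ sqrt(1 + (y')^2) dx.
Lagrangian L = sqrt(1 + (y')^2) has no explicit y dependence, so ∂L/∂y = 0 and the Euler-Lagrange equation gives
    d/dx( y' / sqrt(1 + (y')^2) ) = 0  ⇒  y' / sqrt(1 + (y')^2) = const.
Hence y' is constant, so y(x) is affine.
Fitting the endpoints (-2, 0) and (4, 4):
    slope m = (4 − 0) / (4 − (-2)) = 2/3,
    intercept c = 0 − m·(-2) = 4/3.
Extremal: y(x) = (2/3) x + 4/3.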